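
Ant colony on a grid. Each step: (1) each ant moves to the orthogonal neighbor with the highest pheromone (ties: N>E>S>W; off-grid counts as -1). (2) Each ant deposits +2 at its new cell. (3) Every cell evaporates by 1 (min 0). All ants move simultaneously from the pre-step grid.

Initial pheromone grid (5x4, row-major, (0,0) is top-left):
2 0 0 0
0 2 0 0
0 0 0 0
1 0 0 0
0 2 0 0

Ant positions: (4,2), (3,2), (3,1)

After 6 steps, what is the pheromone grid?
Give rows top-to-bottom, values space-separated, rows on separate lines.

After step 1: ants at (4,1),(2,2),(4,1)
  1 0 0 0
  0 1 0 0
  0 0 1 0
  0 0 0 0
  0 5 0 0
After step 2: ants at (3,1),(1,2),(3,1)
  0 0 0 0
  0 0 1 0
  0 0 0 0
  0 3 0 0
  0 4 0 0
After step 3: ants at (4,1),(0,2),(4,1)
  0 0 1 0
  0 0 0 0
  0 0 0 0
  0 2 0 0
  0 7 0 0
After step 4: ants at (3,1),(0,3),(3,1)
  0 0 0 1
  0 0 0 0
  0 0 0 0
  0 5 0 0
  0 6 0 0
After step 5: ants at (4,1),(1,3),(4,1)
  0 0 0 0
  0 0 0 1
  0 0 0 0
  0 4 0 0
  0 9 0 0
After step 6: ants at (3,1),(0,3),(3,1)
  0 0 0 1
  0 0 0 0
  0 0 0 0
  0 7 0 0
  0 8 0 0

0 0 0 1
0 0 0 0
0 0 0 0
0 7 0 0
0 8 0 0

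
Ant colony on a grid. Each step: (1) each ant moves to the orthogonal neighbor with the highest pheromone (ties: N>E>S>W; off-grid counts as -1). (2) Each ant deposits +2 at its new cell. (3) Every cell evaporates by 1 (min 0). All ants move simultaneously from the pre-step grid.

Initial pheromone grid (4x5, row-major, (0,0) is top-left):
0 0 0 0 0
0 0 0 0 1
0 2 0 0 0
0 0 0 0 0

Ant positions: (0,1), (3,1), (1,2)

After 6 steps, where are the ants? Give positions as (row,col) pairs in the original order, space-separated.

Step 1: ant0:(0,1)->E->(0,2) | ant1:(3,1)->N->(2,1) | ant2:(1,2)->N->(0,2)
  grid max=3 at (0,2)
Step 2: ant0:(0,2)->E->(0,3) | ant1:(2,1)->N->(1,1) | ant2:(0,2)->E->(0,3)
  grid max=3 at (0,3)
Step 3: ant0:(0,3)->W->(0,2) | ant1:(1,1)->S->(2,1) | ant2:(0,3)->W->(0,2)
  grid max=5 at (0,2)
Step 4: ant0:(0,2)->E->(0,3) | ant1:(2,1)->N->(1,1) | ant2:(0,2)->E->(0,3)
  grid max=5 at (0,3)
Step 5: ant0:(0,3)->W->(0,2) | ant1:(1,1)->S->(2,1) | ant2:(0,3)->W->(0,2)
  grid max=7 at (0,2)
Step 6: ant0:(0,2)->E->(0,3) | ant1:(2,1)->N->(1,1) | ant2:(0,2)->E->(0,3)
  grid max=7 at (0,3)

(0,3) (1,1) (0,3)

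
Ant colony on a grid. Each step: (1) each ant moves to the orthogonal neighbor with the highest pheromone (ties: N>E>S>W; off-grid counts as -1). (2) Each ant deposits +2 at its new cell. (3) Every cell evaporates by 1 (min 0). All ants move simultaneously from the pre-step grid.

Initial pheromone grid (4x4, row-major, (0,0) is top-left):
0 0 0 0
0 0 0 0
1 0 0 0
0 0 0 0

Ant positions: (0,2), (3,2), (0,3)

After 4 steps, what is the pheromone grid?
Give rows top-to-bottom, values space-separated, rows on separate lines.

After step 1: ants at (0,3),(2,2),(1,3)
  0 0 0 1
  0 0 0 1
  0 0 1 0
  0 0 0 0
After step 2: ants at (1,3),(1,2),(0,3)
  0 0 0 2
  0 0 1 2
  0 0 0 0
  0 0 0 0
After step 3: ants at (0,3),(1,3),(1,3)
  0 0 0 3
  0 0 0 5
  0 0 0 0
  0 0 0 0
After step 4: ants at (1,3),(0,3),(0,3)
  0 0 0 6
  0 0 0 6
  0 0 0 0
  0 0 0 0

0 0 0 6
0 0 0 6
0 0 0 0
0 0 0 0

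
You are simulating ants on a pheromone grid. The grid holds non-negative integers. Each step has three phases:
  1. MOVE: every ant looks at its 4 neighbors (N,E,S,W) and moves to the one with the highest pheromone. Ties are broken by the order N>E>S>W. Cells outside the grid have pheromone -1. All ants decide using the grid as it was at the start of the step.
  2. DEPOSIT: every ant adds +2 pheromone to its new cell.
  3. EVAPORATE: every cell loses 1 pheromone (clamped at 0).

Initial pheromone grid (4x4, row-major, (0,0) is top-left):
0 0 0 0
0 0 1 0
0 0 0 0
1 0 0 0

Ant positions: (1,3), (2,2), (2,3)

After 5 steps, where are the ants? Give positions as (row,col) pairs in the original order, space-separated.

Step 1: ant0:(1,3)->W->(1,2) | ant1:(2,2)->N->(1,2) | ant2:(2,3)->N->(1,3)
  grid max=4 at (1,2)
Step 2: ant0:(1,2)->E->(1,3) | ant1:(1,2)->E->(1,3) | ant2:(1,3)->W->(1,2)
  grid max=5 at (1,2)
Step 3: ant0:(1,3)->W->(1,2) | ant1:(1,3)->W->(1,2) | ant2:(1,2)->E->(1,3)
  grid max=8 at (1,2)
Step 4: ant0:(1,2)->E->(1,3) | ant1:(1,2)->E->(1,3) | ant2:(1,3)->W->(1,2)
  grid max=9 at (1,2)
Step 5: ant0:(1,3)->W->(1,2) | ant1:(1,3)->W->(1,2) | ant2:(1,2)->E->(1,3)
  grid max=12 at (1,2)

(1,2) (1,2) (1,3)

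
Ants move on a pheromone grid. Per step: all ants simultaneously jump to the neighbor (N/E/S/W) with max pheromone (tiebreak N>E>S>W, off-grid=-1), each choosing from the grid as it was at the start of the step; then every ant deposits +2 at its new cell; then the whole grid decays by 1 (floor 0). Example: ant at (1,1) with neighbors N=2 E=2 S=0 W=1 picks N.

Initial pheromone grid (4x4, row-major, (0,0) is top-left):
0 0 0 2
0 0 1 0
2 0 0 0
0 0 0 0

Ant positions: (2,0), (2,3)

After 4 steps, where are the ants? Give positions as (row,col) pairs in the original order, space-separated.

Step 1: ant0:(2,0)->N->(1,0) | ant1:(2,3)->N->(1,3)
  grid max=1 at (0,3)
Step 2: ant0:(1,0)->S->(2,0) | ant1:(1,3)->N->(0,3)
  grid max=2 at (0,3)
Step 3: ant0:(2,0)->N->(1,0) | ant1:(0,3)->S->(1,3)
  grid max=1 at (0,3)
Step 4: ant0:(1,0)->S->(2,0) | ant1:(1,3)->N->(0,3)
  grid max=2 at (0,3)

(2,0) (0,3)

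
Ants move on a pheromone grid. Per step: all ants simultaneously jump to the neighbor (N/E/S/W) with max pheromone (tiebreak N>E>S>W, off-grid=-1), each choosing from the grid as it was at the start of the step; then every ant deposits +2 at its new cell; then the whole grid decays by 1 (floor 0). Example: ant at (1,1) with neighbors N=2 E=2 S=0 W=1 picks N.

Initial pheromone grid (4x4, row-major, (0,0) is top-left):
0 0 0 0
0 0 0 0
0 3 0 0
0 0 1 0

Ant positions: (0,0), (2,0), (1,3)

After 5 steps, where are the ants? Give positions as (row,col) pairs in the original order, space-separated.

Step 1: ant0:(0,0)->E->(0,1) | ant1:(2,0)->E->(2,1) | ant2:(1,3)->N->(0,3)
  grid max=4 at (2,1)
Step 2: ant0:(0,1)->E->(0,2) | ant1:(2,1)->N->(1,1) | ant2:(0,3)->S->(1,3)
  grid max=3 at (2,1)
Step 3: ant0:(0,2)->E->(0,3) | ant1:(1,1)->S->(2,1) | ant2:(1,3)->N->(0,3)
  grid max=4 at (2,1)
Step 4: ant0:(0,3)->S->(1,3) | ant1:(2,1)->N->(1,1) | ant2:(0,3)->S->(1,3)
  grid max=3 at (1,3)
Step 5: ant0:(1,3)->N->(0,3) | ant1:(1,1)->S->(2,1) | ant2:(1,3)->N->(0,3)
  grid max=5 at (0,3)

(0,3) (2,1) (0,3)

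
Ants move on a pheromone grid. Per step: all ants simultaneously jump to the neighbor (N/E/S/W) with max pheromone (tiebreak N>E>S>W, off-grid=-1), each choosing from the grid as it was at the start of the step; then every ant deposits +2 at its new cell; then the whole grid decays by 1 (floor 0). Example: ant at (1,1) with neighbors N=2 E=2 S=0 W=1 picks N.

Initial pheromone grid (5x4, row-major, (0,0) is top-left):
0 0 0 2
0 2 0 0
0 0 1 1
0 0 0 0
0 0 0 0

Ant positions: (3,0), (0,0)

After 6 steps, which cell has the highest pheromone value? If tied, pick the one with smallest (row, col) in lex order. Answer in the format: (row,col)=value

Step 1: ant0:(3,0)->N->(2,0) | ant1:(0,0)->E->(0,1)
  grid max=1 at (0,1)
Step 2: ant0:(2,0)->N->(1,0) | ant1:(0,1)->S->(1,1)
  grid max=2 at (1,1)
Step 3: ant0:(1,0)->E->(1,1) | ant1:(1,1)->W->(1,0)
  grid max=3 at (1,1)
Step 4: ant0:(1,1)->W->(1,0) | ant1:(1,0)->E->(1,1)
  grid max=4 at (1,1)
Step 5: ant0:(1,0)->E->(1,1) | ant1:(1,1)->W->(1,0)
  grid max=5 at (1,1)
Step 6: ant0:(1,1)->W->(1,0) | ant1:(1,0)->E->(1,1)
  grid max=6 at (1,1)
Final grid:
  0 0 0 0
  5 6 0 0
  0 0 0 0
  0 0 0 0
  0 0 0 0
Max pheromone 6 at (1,1)

Answer: (1,1)=6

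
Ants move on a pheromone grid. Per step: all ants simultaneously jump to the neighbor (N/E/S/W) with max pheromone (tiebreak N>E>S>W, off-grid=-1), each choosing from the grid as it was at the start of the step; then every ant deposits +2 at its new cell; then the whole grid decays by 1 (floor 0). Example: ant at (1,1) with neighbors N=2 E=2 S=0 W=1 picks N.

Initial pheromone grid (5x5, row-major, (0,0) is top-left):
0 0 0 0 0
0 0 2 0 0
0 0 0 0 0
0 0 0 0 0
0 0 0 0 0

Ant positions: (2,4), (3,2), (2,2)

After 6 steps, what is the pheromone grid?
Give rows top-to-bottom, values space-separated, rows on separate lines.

After step 1: ants at (1,4),(2,2),(1,2)
  0 0 0 0 0
  0 0 3 0 1
  0 0 1 0 0
  0 0 0 0 0
  0 0 0 0 0
After step 2: ants at (0,4),(1,2),(2,2)
  0 0 0 0 1
  0 0 4 0 0
  0 0 2 0 0
  0 0 0 0 0
  0 0 0 0 0
After step 3: ants at (1,4),(2,2),(1,2)
  0 0 0 0 0
  0 0 5 0 1
  0 0 3 0 0
  0 0 0 0 0
  0 0 0 0 0
After step 4: ants at (0,4),(1,2),(2,2)
  0 0 0 0 1
  0 0 6 0 0
  0 0 4 0 0
  0 0 0 0 0
  0 0 0 0 0
After step 5: ants at (1,4),(2,2),(1,2)
  0 0 0 0 0
  0 0 7 0 1
  0 0 5 0 0
  0 0 0 0 0
  0 0 0 0 0
After step 6: ants at (0,4),(1,2),(2,2)
  0 0 0 0 1
  0 0 8 0 0
  0 0 6 0 0
  0 0 0 0 0
  0 0 0 0 0

0 0 0 0 1
0 0 8 0 0
0 0 6 0 0
0 0 0 0 0
0 0 0 0 0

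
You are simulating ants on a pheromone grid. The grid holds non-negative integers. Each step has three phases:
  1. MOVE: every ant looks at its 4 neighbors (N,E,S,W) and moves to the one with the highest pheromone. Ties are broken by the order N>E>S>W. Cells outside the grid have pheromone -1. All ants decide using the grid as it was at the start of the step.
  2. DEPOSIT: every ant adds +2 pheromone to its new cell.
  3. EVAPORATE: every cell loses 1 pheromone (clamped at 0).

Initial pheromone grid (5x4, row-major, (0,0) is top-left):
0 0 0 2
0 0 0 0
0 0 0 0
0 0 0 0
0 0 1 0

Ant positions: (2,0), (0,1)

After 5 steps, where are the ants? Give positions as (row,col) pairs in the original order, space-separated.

Step 1: ant0:(2,0)->N->(1,0) | ant1:(0,1)->E->(0,2)
  grid max=1 at (0,2)
Step 2: ant0:(1,0)->N->(0,0) | ant1:(0,2)->E->(0,3)
  grid max=2 at (0,3)
Step 3: ant0:(0,0)->E->(0,1) | ant1:(0,3)->S->(1,3)
  grid max=1 at (0,1)
Step 4: ant0:(0,1)->E->(0,2) | ant1:(1,3)->N->(0,3)
  grid max=2 at (0,3)
Step 5: ant0:(0,2)->E->(0,3) | ant1:(0,3)->W->(0,2)
  grid max=3 at (0,3)

(0,3) (0,2)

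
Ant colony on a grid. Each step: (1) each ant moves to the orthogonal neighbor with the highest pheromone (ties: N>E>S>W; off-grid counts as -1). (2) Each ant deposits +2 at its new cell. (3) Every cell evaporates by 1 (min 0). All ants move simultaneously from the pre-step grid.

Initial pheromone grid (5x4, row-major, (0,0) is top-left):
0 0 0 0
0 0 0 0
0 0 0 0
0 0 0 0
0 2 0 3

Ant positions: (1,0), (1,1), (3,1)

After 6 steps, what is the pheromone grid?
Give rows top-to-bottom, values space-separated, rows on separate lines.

After step 1: ants at (0,0),(0,1),(4,1)
  1 1 0 0
  0 0 0 0
  0 0 0 0
  0 0 0 0
  0 3 0 2
After step 2: ants at (0,1),(0,0),(3,1)
  2 2 0 0
  0 0 0 0
  0 0 0 0
  0 1 0 0
  0 2 0 1
After step 3: ants at (0,0),(0,1),(4,1)
  3 3 0 0
  0 0 0 0
  0 0 0 0
  0 0 0 0
  0 3 0 0
After step 4: ants at (0,1),(0,0),(3,1)
  4 4 0 0
  0 0 0 0
  0 0 0 0
  0 1 0 0
  0 2 0 0
After step 5: ants at (0,0),(0,1),(4,1)
  5 5 0 0
  0 0 0 0
  0 0 0 0
  0 0 0 0
  0 3 0 0
After step 6: ants at (0,1),(0,0),(3,1)
  6 6 0 0
  0 0 0 0
  0 0 0 0
  0 1 0 0
  0 2 0 0

6 6 0 0
0 0 0 0
0 0 0 0
0 1 0 0
0 2 0 0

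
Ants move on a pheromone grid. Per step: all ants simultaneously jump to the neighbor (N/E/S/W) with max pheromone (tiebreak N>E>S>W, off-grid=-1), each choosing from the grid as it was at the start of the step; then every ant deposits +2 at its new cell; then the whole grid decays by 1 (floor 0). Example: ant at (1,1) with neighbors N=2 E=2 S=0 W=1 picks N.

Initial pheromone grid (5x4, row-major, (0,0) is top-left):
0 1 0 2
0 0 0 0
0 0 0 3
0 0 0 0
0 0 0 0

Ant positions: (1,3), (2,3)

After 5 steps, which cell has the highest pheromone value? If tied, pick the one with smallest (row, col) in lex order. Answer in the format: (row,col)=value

Step 1: ant0:(1,3)->S->(2,3) | ant1:(2,3)->N->(1,3)
  grid max=4 at (2,3)
Step 2: ant0:(2,3)->N->(1,3) | ant1:(1,3)->S->(2,3)
  grid max=5 at (2,3)
Step 3: ant0:(1,3)->S->(2,3) | ant1:(2,3)->N->(1,3)
  grid max=6 at (2,3)
Step 4: ant0:(2,3)->N->(1,3) | ant1:(1,3)->S->(2,3)
  grid max=7 at (2,3)
Step 5: ant0:(1,3)->S->(2,3) | ant1:(2,3)->N->(1,3)
  grid max=8 at (2,3)
Final grid:
  0 0 0 0
  0 0 0 5
  0 0 0 8
  0 0 0 0
  0 0 0 0
Max pheromone 8 at (2,3)

Answer: (2,3)=8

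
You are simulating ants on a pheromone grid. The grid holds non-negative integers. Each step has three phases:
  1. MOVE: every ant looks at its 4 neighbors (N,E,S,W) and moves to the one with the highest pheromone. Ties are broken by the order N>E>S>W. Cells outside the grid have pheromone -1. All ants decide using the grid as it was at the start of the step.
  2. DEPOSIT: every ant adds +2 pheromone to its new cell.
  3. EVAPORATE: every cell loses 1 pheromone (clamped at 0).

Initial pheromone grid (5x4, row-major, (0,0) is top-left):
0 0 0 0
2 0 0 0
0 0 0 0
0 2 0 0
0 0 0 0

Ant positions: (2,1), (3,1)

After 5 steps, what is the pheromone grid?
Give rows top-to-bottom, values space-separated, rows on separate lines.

After step 1: ants at (3,1),(2,1)
  0 0 0 0
  1 0 0 0
  0 1 0 0
  0 3 0 0
  0 0 0 0
After step 2: ants at (2,1),(3,1)
  0 0 0 0
  0 0 0 0
  0 2 0 0
  0 4 0 0
  0 0 0 0
After step 3: ants at (3,1),(2,1)
  0 0 0 0
  0 0 0 0
  0 3 0 0
  0 5 0 0
  0 0 0 0
After step 4: ants at (2,1),(3,1)
  0 0 0 0
  0 0 0 0
  0 4 0 0
  0 6 0 0
  0 0 0 0
After step 5: ants at (3,1),(2,1)
  0 0 0 0
  0 0 0 0
  0 5 0 0
  0 7 0 0
  0 0 0 0

0 0 0 0
0 0 0 0
0 5 0 0
0 7 0 0
0 0 0 0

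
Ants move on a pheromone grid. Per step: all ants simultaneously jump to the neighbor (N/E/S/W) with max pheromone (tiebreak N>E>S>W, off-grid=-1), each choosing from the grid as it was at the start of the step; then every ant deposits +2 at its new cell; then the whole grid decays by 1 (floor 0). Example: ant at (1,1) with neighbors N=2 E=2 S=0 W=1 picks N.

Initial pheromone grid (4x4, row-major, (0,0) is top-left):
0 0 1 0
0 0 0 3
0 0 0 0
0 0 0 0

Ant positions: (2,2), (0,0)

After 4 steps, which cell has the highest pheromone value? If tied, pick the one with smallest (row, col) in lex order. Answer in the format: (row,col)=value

Answer: (1,3)=5

Derivation:
Step 1: ant0:(2,2)->N->(1,2) | ant1:(0,0)->E->(0,1)
  grid max=2 at (1,3)
Step 2: ant0:(1,2)->E->(1,3) | ant1:(0,1)->E->(0,2)
  grid max=3 at (1,3)
Step 3: ant0:(1,3)->N->(0,3) | ant1:(0,2)->E->(0,3)
  grid max=3 at (0,3)
Step 4: ant0:(0,3)->S->(1,3) | ant1:(0,3)->S->(1,3)
  grid max=5 at (1,3)
Final grid:
  0 0 0 2
  0 0 0 5
  0 0 0 0
  0 0 0 0
Max pheromone 5 at (1,3)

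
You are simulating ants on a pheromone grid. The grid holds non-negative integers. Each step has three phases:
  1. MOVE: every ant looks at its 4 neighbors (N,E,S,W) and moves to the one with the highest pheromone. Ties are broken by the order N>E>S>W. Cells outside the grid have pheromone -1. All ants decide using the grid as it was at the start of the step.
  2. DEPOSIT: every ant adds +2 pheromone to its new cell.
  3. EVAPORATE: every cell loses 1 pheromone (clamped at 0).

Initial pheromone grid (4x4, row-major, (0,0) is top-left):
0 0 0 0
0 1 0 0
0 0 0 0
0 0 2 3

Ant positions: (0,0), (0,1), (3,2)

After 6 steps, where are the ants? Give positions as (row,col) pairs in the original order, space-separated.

Step 1: ant0:(0,0)->E->(0,1) | ant1:(0,1)->S->(1,1) | ant2:(3,2)->E->(3,3)
  grid max=4 at (3,3)
Step 2: ant0:(0,1)->S->(1,1) | ant1:(1,1)->N->(0,1) | ant2:(3,3)->W->(3,2)
  grid max=3 at (1,1)
Step 3: ant0:(1,1)->N->(0,1) | ant1:(0,1)->S->(1,1) | ant2:(3,2)->E->(3,3)
  grid max=4 at (1,1)
Step 4: ant0:(0,1)->S->(1,1) | ant1:(1,1)->N->(0,1) | ant2:(3,3)->W->(3,2)
  grid max=5 at (1,1)
Step 5: ant0:(1,1)->N->(0,1) | ant1:(0,1)->S->(1,1) | ant2:(3,2)->E->(3,3)
  grid max=6 at (1,1)
Step 6: ant0:(0,1)->S->(1,1) | ant1:(1,1)->N->(0,1) | ant2:(3,3)->W->(3,2)
  grid max=7 at (1,1)

(1,1) (0,1) (3,2)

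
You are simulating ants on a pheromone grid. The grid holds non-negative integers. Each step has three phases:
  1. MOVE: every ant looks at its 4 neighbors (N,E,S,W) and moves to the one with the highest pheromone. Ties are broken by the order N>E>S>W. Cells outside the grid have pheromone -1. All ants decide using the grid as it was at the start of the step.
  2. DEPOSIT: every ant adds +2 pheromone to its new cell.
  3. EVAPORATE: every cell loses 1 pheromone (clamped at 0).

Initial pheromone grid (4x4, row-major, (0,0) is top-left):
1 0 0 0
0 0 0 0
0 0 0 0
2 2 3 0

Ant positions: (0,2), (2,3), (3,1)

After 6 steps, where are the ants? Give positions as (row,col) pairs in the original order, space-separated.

Step 1: ant0:(0,2)->E->(0,3) | ant1:(2,3)->N->(1,3) | ant2:(3,1)->E->(3,2)
  grid max=4 at (3,2)
Step 2: ant0:(0,3)->S->(1,3) | ant1:(1,3)->N->(0,3) | ant2:(3,2)->W->(3,1)
  grid max=3 at (3,2)
Step 3: ant0:(1,3)->N->(0,3) | ant1:(0,3)->S->(1,3) | ant2:(3,1)->E->(3,2)
  grid max=4 at (3,2)
Step 4: ant0:(0,3)->S->(1,3) | ant1:(1,3)->N->(0,3) | ant2:(3,2)->W->(3,1)
  grid max=4 at (0,3)
Step 5: ant0:(1,3)->N->(0,3) | ant1:(0,3)->S->(1,3) | ant2:(3,1)->E->(3,2)
  grid max=5 at (0,3)
Step 6: ant0:(0,3)->S->(1,3) | ant1:(1,3)->N->(0,3) | ant2:(3,2)->W->(3,1)
  grid max=6 at (0,3)

(1,3) (0,3) (3,1)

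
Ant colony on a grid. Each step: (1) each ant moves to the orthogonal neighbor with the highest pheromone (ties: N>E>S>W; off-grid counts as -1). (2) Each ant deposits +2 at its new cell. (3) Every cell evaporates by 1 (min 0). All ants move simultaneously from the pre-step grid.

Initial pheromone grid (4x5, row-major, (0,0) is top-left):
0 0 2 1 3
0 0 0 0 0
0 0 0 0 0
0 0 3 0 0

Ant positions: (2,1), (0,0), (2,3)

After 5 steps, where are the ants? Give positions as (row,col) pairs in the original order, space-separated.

Step 1: ant0:(2,1)->N->(1,1) | ant1:(0,0)->E->(0,1) | ant2:(2,3)->N->(1,3)
  grid max=2 at (0,4)
Step 2: ant0:(1,1)->N->(0,1) | ant1:(0,1)->E->(0,2) | ant2:(1,3)->N->(0,3)
  grid max=2 at (0,1)
Step 3: ant0:(0,1)->E->(0,2) | ant1:(0,2)->W->(0,1) | ant2:(0,3)->W->(0,2)
  grid max=5 at (0,2)
Step 4: ant0:(0,2)->W->(0,1) | ant1:(0,1)->E->(0,2) | ant2:(0,2)->W->(0,1)
  grid max=6 at (0,1)
Step 5: ant0:(0,1)->E->(0,2) | ant1:(0,2)->W->(0,1) | ant2:(0,1)->E->(0,2)
  grid max=9 at (0,2)

(0,2) (0,1) (0,2)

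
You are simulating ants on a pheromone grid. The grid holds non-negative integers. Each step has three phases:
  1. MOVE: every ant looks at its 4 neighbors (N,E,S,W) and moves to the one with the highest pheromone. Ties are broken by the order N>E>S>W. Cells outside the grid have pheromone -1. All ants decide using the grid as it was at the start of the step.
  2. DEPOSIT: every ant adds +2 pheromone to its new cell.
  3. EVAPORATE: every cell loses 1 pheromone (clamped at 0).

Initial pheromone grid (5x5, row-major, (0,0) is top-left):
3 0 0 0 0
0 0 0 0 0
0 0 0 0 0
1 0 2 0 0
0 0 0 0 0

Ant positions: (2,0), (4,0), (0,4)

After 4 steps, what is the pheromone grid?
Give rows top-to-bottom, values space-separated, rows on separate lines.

After step 1: ants at (3,0),(3,0),(1,4)
  2 0 0 0 0
  0 0 0 0 1
  0 0 0 0 0
  4 0 1 0 0
  0 0 0 0 0
After step 2: ants at (2,0),(2,0),(0,4)
  1 0 0 0 1
  0 0 0 0 0
  3 0 0 0 0
  3 0 0 0 0
  0 0 0 0 0
After step 3: ants at (3,0),(3,0),(1,4)
  0 0 0 0 0
  0 0 0 0 1
  2 0 0 0 0
  6 0 0 0 0
  0 0 0 0 0
After step 4: ants at (2,0),(2,0),(0,4)
  0 0 0 0 1
  0 0 0 0 0
  5 0 0 0 0
  5 0 0 0 0
  0 0 0 0 0

0 0 0 0 1
0 0 0 0 0
5 0 0 0 0
5 0 0 0 0
0 0 0 0 0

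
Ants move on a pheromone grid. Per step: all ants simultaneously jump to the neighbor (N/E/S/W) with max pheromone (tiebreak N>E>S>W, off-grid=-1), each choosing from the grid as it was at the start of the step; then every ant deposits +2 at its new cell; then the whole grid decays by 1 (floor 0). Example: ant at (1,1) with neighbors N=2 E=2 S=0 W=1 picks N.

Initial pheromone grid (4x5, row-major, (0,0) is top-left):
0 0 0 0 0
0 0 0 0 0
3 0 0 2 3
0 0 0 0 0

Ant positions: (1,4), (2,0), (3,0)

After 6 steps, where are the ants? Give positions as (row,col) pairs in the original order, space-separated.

Step 1: ant0:(1,4)->S->(2,4) | ant1:(2,0)->N->(1,0) | ant2:(3,0)->N->(2,0)
  grid max=4 at (2,0)
Step 2: ant0:(2,4)->W->(2,3) | ant1:(1,0)->S->(2,0) | ant2:(2,0)->N->(1,0)
  grid max=5 at (2,0)
Step 3: ant0:(2,3)->E->(2,4) | ant1:(2,0)->N->(1,0) | ant2:(1,0)->S->(2,0)
  grid max=6 at (2,0)
Step 4: ant0:(2,4)->W->(2,3) | ant1:(1,0)->S->(2,0) | ant2:(2,0)->N->(1,0)
  grid max=7 at (2,0)
Step 5: ant0:(2,3)->E->(2,4) | ant1:(2,0)->N->(1,0) | ant2:(1,0)->S->(2,0)
  grid max=8 at (2,0)
Step 6: ant0:(2,4)->W->(2,3) | ant1:(1,0)->S->(2,0) | ant2:(2,0)->N->(1,0)
  grid max=9 at (2,0)

(2,3) (2,0) (1,0)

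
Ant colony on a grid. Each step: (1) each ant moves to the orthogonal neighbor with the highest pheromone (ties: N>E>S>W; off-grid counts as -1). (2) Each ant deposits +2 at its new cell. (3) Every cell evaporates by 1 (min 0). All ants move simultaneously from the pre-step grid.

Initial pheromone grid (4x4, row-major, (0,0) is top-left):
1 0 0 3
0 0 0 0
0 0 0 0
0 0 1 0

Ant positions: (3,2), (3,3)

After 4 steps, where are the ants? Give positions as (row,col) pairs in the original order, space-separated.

Step 1: ant0:(3,2)->N->(2,2) | ant1:(3,3)->W->(3,2)
  grid max=2 at (0,3)
Step 2: ant0:(2,2)->S->(3,2) | ant1:(3,2)->N->(2,2)
  grid max=3 at (3,2)
Step 3: ant0:(3,2)->N->(2,2) | ant1:(2,2)->S->(3,2)
  grid max=4 at (3,2)
Step 4: ant0:(2,2)->S->(3,2) | ant1:(3,2)->N->(2,2)
  grid max=5 at (3,2)

(3,2) (2,2)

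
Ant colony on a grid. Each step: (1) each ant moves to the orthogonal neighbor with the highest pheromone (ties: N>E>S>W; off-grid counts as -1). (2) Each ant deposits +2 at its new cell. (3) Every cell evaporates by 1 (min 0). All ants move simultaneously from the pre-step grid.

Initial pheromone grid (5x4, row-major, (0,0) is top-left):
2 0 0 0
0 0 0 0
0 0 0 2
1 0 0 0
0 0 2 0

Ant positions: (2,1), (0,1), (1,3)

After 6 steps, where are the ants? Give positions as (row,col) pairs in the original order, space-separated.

Step 1: ant0:(2,1)->N->(1,1) | ant1:(0,1)->W->(0,0) | ant2:(1,3)->S->(2,3)
  grid max=3 at (0,0)
Step 2: ant0:(1,1)->N->(0,1) | ant1:(0,0)->E->(0,1) | ant2:(2,3)->N->(1,3)
  grid max=3 at (0,1)
Step 3: ant0:(0,1)->W->(0,0) | ant1:(0,1)->W->(0,0) | ant2:(1,3)->S->(2,3)
  grid max=5 at (0,0)
Step 4: ant0:(0,0)->E->(0,1) | ant1:(0,0)->E->(0,1) | ant2:(2,3)->N->(1,3)
  grid max=5 at (0,1)
Step 5: ant0:(0,1)->W->(0,0) | ant1:(0,1)->W->(0,0) | ant2:(1,3)->S->(2,3)
  grid max=7 at (0,0)
Step 6: ant0:(0,0)->E->(0,1) | ant1:(0,0)->E->(0,1) | ant2:(2,3)->N->(1,3)
  grid max=7 at (0,1)

(0,1) (0,1) (1,3)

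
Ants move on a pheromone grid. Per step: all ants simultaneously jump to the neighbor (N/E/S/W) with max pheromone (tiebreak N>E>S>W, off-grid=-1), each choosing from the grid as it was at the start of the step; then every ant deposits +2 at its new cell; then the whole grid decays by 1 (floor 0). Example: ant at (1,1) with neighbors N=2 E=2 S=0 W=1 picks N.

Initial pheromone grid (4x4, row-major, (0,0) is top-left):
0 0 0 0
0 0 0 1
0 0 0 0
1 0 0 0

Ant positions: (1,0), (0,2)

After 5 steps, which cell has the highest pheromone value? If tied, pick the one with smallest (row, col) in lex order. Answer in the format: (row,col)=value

Step 1: ant0:(1,0)->N->(0,0) | ant1:(0,2)->E->(0,3)
  grid max=1 at (0,0)
Step 2: ant0:(0,0)->E->(0,1) | ant1:(0,3)->S->(1,3)
  grid max=1 at (0,1)
Step 3: ant0:(0,1)->E->(0,2) | ant1:(1,3)->N->(0,3)
  grid max=1 at (0,2)
Step 4: ant0:(0,2)->E->(0,3) | ant1:(0,3)->W->(0,2)
  grid max=2 at (0,2)
Step 5: ant0:(0,3)->W->(0,2) | ant1:(0,2)->E->(0,3)
  grid max=3 at (0,2)
Final grid:
  0 0 3 3
  0 0 0 0
  0 0 0 0
  0 0 0 0
Max pheromone 3 at (0,2)

Answer: (0,2)=3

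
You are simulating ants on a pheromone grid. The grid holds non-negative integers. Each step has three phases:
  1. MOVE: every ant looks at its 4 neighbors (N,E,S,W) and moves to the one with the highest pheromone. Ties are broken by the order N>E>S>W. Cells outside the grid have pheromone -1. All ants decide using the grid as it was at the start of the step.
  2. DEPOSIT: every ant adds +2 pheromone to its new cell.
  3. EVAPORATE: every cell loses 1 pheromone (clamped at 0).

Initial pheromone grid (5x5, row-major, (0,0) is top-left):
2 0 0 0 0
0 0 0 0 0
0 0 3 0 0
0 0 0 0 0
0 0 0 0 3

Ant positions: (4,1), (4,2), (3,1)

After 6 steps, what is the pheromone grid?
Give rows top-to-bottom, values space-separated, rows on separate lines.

After step 1: ants at (3,1),(3,2),(2,1)
  1 0 0 0 0
  0 0 0 0 0
  0 1 2 0 0
  0 1 1 0 0
  0 0 0 0 2
After step 2: ants at (2,1),(2,2),(2,2)
  0 0 0 0 0
  0 0 0 0 0
  0 2 5 0 0
  0 0 0 0 0
  0 0 0 0 1
After step 3: ants at (2,2),(2,1),(2,1)
  0 0 0 0 0
  0 0 0 0 0
  0 5 6 0 0
  0 0 0 0 0
  0 0 0 0 0
After step 4: ants at (2,1),(2,2),(2,2)
  0 0 0 0 0
  0 0 0 0 0
  0 6 9 0 0
  0 0 0 0 0
  0 0 0 0 0
After step 5: ants at (2,2),(2,1),(2,1)
  0 0 0 0 0
  0 0 0 0 0
  0 9 10 0 0
  0 0 0 0 0
  0 0 0 0 0
After step 6: ants at (2,1),(2,2),(2,2)
  0 0 0 0 0
  0 0 0 0 0
  0 10 13 0 0
  0 0 0 0 0
  0 0 0 0 0

0 0 0 0 0
0 0 0 0 0
0 10 13 0 0
0 0 0 0 0
0 0 0 0 0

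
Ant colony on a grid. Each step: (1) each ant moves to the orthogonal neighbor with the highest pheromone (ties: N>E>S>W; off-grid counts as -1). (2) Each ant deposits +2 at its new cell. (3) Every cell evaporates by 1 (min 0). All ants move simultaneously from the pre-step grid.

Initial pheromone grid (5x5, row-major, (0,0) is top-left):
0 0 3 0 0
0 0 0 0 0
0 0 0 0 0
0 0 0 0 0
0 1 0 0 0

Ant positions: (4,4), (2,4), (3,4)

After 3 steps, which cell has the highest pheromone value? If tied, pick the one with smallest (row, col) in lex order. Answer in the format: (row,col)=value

Step 1: ant0:(4,4)->N->(3,4) | ant1:(2,4)->N->(1,4) | ant2:(3,4)->N->(2,4)
  grid max=2 at (0,2)
Step 2: ant0:(3,4)->N->(2,4) | ant1:(1,4)->S->(2,4) | ant2:(2,4)->N->(1,4)
  grid max=4 at (2,4)
Step 3: ant0:(2,4)->N->(1,4) | ant1:(2,4)->N->(1,4) | ant2:(1,4)->S->(2,4)
  grid max=5 at (1,4)
Final grid:
  0 0 0 0 0
  0 0 0 0 5
  0 0 0 0 5
  0 0 0 0 0
  0 0 0 0 0
Max pheromone 5 at (1,4)

Answer: (1,4)=5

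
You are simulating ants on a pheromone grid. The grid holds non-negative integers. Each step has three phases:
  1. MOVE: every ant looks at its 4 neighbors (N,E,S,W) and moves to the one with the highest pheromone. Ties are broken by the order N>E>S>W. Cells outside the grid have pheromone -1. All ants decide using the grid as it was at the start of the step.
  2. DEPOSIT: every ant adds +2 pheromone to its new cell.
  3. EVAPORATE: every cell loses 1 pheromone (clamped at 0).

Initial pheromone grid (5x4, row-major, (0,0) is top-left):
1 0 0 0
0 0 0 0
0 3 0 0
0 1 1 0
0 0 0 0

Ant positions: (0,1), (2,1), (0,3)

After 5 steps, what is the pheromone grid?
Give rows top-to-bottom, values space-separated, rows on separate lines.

After step 1: ants at (0,0),(3,1),(1,3)
  2 0 0 0
  0 0 0 1
  0 2 0 0
  0 2 0 0
  0 0 0 0
After step 2: ants at (0,1),(2,1),(0,3)
  1 1 0 1
  0 0 0 0
  0 3 0 0
  0 1 0 0
  0 0 0 0
After step 3: ants at (0,0),(3,1),(1,3)
  2 0 0 0
  0 0 0 1
  0 2 0 0
  0 2 0 0
  0 0 0 0
After step 4: ants at (0,1),(2,1),(0,3)
  1 1 0 1
  0 0 0 0
  0 3 0 0
  0 1 0 0
  0 0 0 0
After step 5: ants at (0,0),(3,1),(1,3)
  2 0 0 0
  0 0 0 1
  0 2 0 0
  0 2 0 0
  0 0 0 0

2 0 0 0
0 0 0 1
0 2 0 0
0 2 0 0
0 0 0 0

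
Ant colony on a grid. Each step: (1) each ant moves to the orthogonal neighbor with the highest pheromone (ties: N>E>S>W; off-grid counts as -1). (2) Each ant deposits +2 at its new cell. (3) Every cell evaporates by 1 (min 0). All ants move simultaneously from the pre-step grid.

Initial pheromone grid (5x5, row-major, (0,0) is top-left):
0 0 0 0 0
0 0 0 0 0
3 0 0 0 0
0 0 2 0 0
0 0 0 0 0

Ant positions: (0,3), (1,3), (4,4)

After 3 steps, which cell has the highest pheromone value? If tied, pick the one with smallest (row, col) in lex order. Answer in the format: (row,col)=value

Step 1: ant0:(0,3)->E->(0,4) | ant1:(1,3)->N->(0,3) | ant2:(4,4)->N->(3,4)
  grid max=2 at (2,0)
Step 2: ant0:(0,4)->W->(0,3) | ant1:(0,3)->E->(0,4) | ant2:(3,4)->N->(2,4)
  grid max=2 at (0,3)
Step 3: ant0:(0,3)->E->(0,4) | ant1:(0,4)->W->(0,3) | ant2:(2,4)->N->(1,4)
  grid max=3 at (0,3)
Final grid:
  0 0 0 3 3
  0 0 0 0 1
  0 0 0 0 0
  0 0 0 0 0
  0 0 0 0 0
Max pheromone 3 at (0,3)

Answer: (0,3)=3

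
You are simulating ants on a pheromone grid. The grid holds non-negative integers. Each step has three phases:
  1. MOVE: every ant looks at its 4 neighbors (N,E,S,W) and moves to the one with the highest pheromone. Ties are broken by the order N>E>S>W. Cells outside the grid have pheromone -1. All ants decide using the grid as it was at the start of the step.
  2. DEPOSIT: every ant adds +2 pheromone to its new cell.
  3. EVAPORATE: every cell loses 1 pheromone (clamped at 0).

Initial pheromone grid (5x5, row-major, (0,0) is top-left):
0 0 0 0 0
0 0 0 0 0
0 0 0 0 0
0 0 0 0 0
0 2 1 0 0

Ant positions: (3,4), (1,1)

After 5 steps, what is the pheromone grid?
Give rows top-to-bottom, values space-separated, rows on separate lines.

After step 1: ants at (2,4),(0,1)
  0 1 0 0 0
  0 0 0 0 0
  0 0 0 0 1
  0 0 0 0 0
  0 1 0 0 0
After step 2: ants at (1,4),(0,2)
  0 0 1 0 0
  0 0 0 0 1
  0 0 0 0 0
  0 0 0 0 0
  0 0 0 0 0
After step 3: ants at (0,4),(0,3)
  0 0 0 1 1
  0 0 0 0 0
  0 0 0 0 0
  0 0 0 0 0
  0 0 0 0 0
After step 4: ants at (0,3),(0,4)
  0 0 0 2 2
  0 0 0 0 0
  0 0 0 0 0
  0 0 0 0 0
  0 0 0 0 0
After step 5: ants at (0,4),(0,3)
  0 0 0 3 3
  0 0 0 0 0
  0 0 0 0 0
  0 0 0 0 0
  0 0 0 0 0

0 0 0 3 3
0 0 0 0 0
0 0 0 0 0
0 0 0 0 0
0 0 0 0 0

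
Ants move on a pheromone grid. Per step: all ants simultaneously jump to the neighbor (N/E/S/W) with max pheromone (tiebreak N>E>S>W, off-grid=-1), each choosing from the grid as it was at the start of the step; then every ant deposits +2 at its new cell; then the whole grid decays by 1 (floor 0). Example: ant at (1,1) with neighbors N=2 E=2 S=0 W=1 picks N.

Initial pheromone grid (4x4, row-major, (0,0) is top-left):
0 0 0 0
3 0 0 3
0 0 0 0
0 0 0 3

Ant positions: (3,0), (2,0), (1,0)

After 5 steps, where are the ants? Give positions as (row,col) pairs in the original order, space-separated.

Step 1: ant0:(3,0)->N->(2,0) | ant1:(2,0)->N->(1,0) | ant2:(1,0)->N->(0,0)
  grid max=4 at (1,0)
Step 2: ant0:(2,0)->N->(1,0) | ant1:(1,0)->N->(0,0) | ant2:(0,0)->S->(1,0)
  grid max=7 at (1,0)
Step 3: ant0:(1,0)->N->(0,0) | ant1:(0,0)->S->(1,0) | ant2:(1,0)->N->(0,0)
  grid max=8 at (1,0)
Step 4: ant0:(0,0)->S->(1,0) | ant1:(1,0)->N->(0,0) | ant2:(0,0)->S->(1,0)
  grid max=11 at (1,0)
Step 5: ant0:(1,0)->N->(0,0) | ant1:(0,0)->S->(1,0) | ant2:(1,0)->N->(0,0)
  grid max=12 at (1,0)

(0,0) (1,0) (0,0)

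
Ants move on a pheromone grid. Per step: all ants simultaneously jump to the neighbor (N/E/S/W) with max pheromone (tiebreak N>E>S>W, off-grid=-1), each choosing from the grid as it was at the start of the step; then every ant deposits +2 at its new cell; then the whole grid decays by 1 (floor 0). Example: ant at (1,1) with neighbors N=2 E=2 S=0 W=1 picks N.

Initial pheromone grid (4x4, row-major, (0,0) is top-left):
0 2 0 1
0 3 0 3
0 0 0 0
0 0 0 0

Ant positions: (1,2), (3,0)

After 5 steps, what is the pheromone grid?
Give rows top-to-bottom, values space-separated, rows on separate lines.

After step 1: ants at (1,3),(2,0)
  0 1 0 0
  0 2 0 4
  1 0 0 0
  0 0 0 0
After step 2: ants at (0,3),(1,0)
  0 0 0 1
  1 1 0 3
  0 0 0 0
  0 0 0 0
After step 3: ants at (1,3),(1,1)
  0 0 0 0
  0 2 0 4
  0 0 0 0
  0 0 0 0
After step 4: ants at (0,3),(0,1)
  0 1 0 1
  0 1 0 3
  0 0 0 0
  0 0 0 0
After step 5: ants at (1,3),(1,1)
  0 0 0 0
  0 2 0 4
  0 0 0 0
  0 0 0 0

0 0 0 0
0 2 0 4
0 0 0 0
0 0 0 0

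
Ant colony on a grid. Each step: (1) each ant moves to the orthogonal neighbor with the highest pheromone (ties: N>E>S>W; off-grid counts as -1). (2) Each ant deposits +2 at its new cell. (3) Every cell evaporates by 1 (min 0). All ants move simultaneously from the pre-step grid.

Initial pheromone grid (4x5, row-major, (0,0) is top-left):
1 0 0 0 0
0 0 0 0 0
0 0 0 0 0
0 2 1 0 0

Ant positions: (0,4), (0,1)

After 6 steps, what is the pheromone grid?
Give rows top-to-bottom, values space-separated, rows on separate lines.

After step 1: ants at (1,4),(0,0)
  2 0 0 0 0
  0 0 0 0 1
  0 0 0 0 0
  0 1 0 0 0
After step 2: ants at (0,4),(0,1)
  1 1 0 0 1
  0 0 0 0 0
  0 0 0 0 0
  0 0 0 0 0
After step 3: ants at (1,4),(0,0)
  2 0 0 0 0
  0 0 0 0 1
  0 0 0 0 0
  0 0 0 0 0
After step 4: ants at (0,4),(0,1)
  1 1 0 0 1
  0 0 0 0 0
  0 0 0 0 0
  0 0 0 0 0
After step 5: ants at (1,4),(0,0)
  2 0 0 0 0
  0 0 0 0 1
  0 0 0 0 0
  0 0 0 0 0
After step 6: ants at (0,4),(0,1)
  1 1 0 0 1
  0 0 0 0 0
  0 0 0 0 0
  0 0 0 0 0

1 1 0 0 1
0 0 0 0 0
0 0 0 0 0
0 0 0 0 0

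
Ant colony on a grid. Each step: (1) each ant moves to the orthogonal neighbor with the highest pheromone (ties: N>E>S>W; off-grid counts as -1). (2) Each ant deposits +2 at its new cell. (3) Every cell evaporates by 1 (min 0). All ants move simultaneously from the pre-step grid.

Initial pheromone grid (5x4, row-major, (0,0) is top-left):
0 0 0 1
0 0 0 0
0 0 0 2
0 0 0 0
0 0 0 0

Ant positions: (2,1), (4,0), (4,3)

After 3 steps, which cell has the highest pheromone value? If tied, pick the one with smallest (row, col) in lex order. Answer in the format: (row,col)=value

Answer: (0,2)=1

Derivation:
Step 1: ant0:(2,1)->N->(1,1) | ant1:(4,0)->N->(3,0) | ant2:(4,3)->N->(3,3)
  grid max=1 at (1,1)
Step 2: ant0:(1,1)->N->(0,1) | ant1:(3,0)->N->(2,0) | ant2:(3,3)->N->(2,3)
  grid max=2 at (2,3)
Step 3: ant0:(0,1)->E->(0,2) | ant1:(2,0)->N->(1,0) | ant2:(2,3)->N->(1,3)
  grid max=1 at (0,2)
Final grid:
  0 0 1 0
  1 0 0 1
  0 0 0 1
  0 0 0 0
  0 0 0 0
Max pheromone 1 at (0,2)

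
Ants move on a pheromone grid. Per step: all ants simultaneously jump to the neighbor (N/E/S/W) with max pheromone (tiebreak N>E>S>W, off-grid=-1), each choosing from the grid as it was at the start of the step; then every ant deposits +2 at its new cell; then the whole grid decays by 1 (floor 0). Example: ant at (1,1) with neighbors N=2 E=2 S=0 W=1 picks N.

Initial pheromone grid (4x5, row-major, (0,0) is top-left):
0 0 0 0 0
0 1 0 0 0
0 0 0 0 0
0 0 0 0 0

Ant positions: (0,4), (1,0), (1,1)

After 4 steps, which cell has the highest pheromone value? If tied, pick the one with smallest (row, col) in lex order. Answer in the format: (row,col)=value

Answer: (1,1)=5

Derivation:
Step 1: ant0:(0,4)->S->(1,4) | ant1:(1,0)->E->(1,1) | ant2:(1,1)->N->(0,1)
  grid max=2 at (1,1)
Step 2: ant0:(1,4)->N->(0,4) | ant1:(1,1)->N->(0,1) | ant2:(0,1)->S->(1,1)
  grid max=3 at (1,1)
Step 3: ant0:(0,4)->S->(1,4) | ant1:(0,1)->S->(1,1) | ant2:(1,1)->N->(0,1)
  grid max=4 at (1,1)
Step 4: ant0:(1,4)->N->(0,4) | ant1:(1,1)->N->(0,1) | ant2:(0,1)->S->(1,1)
  grid max=5 at (1,1)
Final grid:
  0 4 0 0 1
  0 5 0 0 0
  0 0 0 0 0
  0 0 0 0 0
Max pheromone 5 at (1,1)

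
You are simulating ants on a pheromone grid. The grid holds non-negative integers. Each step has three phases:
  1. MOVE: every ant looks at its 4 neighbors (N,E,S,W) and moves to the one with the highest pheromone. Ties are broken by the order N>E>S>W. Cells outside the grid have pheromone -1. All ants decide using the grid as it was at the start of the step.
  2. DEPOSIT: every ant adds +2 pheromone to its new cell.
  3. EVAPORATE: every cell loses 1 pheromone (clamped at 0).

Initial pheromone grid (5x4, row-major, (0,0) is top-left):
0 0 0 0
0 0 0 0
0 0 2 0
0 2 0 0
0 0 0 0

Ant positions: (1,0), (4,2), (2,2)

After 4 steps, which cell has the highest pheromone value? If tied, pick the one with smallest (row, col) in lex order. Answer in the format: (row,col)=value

Step 1: ant0:(1,0)->N->(0,0) | ant1:(4,2)->N->(3,2) | ant2:(2,2)->N->(1,2)
  grid max=1 at (0,0)
Step 2: ant0:(0,0)->E->(0,1) | ant1:(3,2)->N->(2,2) | ant2:(1,2)->S->(2,2)
  grid max=4 at (2,2)
Step 3: ant0:(0,1)->E->(0,2) | ant1:(2,2)->N->(1,2) | ant2:(2,2)->N->(1,2)
  grid max=3 at (1,2)
Step 4: ant0:(0,2)->S->(1,2) | ant1:(1,2)->S->(2,2) | ant2:(1,2)->S->(2,2)
  grid max=6 at (2,2)
Final grid:
  0 0 0 0
  0 0 4 0
  0 0 6 0
  0 0 0 0
  0 0 0 0
Max pheromone 6 at (2,2)

Answer: (2,2)=6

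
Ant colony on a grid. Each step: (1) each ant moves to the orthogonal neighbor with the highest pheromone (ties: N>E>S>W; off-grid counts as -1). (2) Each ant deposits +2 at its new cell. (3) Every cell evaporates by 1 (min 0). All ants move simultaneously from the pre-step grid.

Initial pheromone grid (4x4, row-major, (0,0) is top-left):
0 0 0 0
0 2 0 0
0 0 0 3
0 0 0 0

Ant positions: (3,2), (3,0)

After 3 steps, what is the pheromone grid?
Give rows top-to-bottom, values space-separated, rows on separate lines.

After step 1: ants at (2,2),(2,0)
  0 0 0 0
  0 1 0 0
  1 0 1 2
  0 0 0 0
After step 2: ants at (2,3),(1,0)
  0 0 0 0
  1 0 0 0
  0 0 0 3
  0 0 0 0
After step 3: ants at (1,3),(0,0)
  1 0 0 0
  0 0 0 1
  0 0 0 2
  0 0 0 0

1 0 0 0
0 0 0 1
0 0 0 2
0 0 0 0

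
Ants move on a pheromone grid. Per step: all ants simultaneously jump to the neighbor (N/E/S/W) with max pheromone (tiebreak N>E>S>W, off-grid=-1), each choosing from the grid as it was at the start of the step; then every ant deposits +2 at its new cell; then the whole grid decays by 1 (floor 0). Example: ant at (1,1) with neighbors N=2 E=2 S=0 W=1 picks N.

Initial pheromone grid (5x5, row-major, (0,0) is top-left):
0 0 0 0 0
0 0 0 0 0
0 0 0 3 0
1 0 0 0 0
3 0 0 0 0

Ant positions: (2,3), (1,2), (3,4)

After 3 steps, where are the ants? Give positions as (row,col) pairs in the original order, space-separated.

Step 1: ant0:(2,3)->N->(1,3) | ant1:(1,2)->N->(0,2) | ant2:(3,4)->N->(2,4)
  grid max=2 at (2,3)
Step 2: ant0:(1,3)->S->(2,3) | ant1:(0,2)->E->(0,3) | ant2:(2,4)->W->(2,3)
  grid max=5 at (2,3)
Step 3: ant0:(2,3)->N->(1,3) | ant1:(0,3)->E->(0,4) | ant2:(2,3)->N->(1,3)
  grid max=4 at (2,3)

(1,3) (0,4) (1,3)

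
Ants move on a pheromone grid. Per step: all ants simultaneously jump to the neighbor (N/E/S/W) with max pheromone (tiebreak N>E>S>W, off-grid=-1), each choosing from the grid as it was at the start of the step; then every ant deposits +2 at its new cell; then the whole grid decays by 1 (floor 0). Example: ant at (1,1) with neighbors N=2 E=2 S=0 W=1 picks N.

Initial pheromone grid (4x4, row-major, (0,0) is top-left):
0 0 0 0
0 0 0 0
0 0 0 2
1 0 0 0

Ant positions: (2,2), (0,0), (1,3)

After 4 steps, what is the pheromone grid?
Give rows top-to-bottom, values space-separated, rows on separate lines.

After step 1: ants at (2,3),(0,1),(2,3)
  0 1 0 0
  0 0 0 0
  0 0 0 5
  0 0 0 0
After step 2: ants at (1,3),(0,2),(1,3)
  0 0 1 0
  0 0 0 3
  0 0 0 4
  0 0 0 0
After step 3: ants at (2,3),(0,3),(2,3)
  0 0 0 1
  0 0 0 2
  0 0 0 7
  0 0 0 0
After step 4: ants at (1,3),(1,3),(1,3)
  0 0 0 0
  0 0 0 7
  0 0 0 6
  0 0 0 0

0 0 0 0
0 0 0 7
0 0 0 6
0 0 0 0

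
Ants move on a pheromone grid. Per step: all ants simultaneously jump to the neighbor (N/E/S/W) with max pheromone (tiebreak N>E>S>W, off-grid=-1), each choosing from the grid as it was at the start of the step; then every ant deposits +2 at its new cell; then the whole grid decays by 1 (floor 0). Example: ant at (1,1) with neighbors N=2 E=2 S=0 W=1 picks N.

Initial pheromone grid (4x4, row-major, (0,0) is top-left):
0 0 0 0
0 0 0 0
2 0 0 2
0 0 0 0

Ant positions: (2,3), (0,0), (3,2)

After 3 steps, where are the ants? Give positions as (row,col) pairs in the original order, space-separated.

Step 1: ant0:(2,3)->N->(1,3) | ant1:(0,0)->E->(0,1) | ant2:(3,2)->N->(2,2)
  grid max=1 at (0,1)
Step 2: ant0:(1,3)->S->(2,3) | ant1:(0,1)->E->(0,2) | ant2:(2,2)->E->(2,3)
  grid max=4 at (2,3)
Step 3: ant0:(2,3)->N->(1,3) | ant1:(0,2)->E->(0,3) | ant2:(2,3)->N->(1,3)
  grid max=3 at (1,3)

(1,3) (0,3) (1,3)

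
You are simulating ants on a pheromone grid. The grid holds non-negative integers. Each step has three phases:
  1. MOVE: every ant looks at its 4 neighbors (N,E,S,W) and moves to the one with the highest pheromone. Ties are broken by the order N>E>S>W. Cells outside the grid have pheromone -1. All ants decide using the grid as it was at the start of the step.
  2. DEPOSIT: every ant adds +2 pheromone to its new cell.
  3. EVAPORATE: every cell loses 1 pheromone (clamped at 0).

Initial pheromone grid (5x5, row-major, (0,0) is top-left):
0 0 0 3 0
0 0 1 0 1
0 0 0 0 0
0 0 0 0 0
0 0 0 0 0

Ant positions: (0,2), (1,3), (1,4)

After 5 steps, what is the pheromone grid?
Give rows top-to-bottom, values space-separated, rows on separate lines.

After step 1: ants at (0,3),(0,3),(0,4)
  0 0 0 6 1
  0 0 0 0 0
  0 0 0 0 0
  0 0 0 0 0
  0 0 0 0 0
After step 2: ants at (0,4),(0,4),(0,3)
  0 0 0 7 4
  0 0 0 0 0
  0 0 0 0 0
  0 0 0 0 0
  0 0 0 0 0
After step 3: ants at (0,3),(0,3),(0,4)
  0 0 0 10 5
  0 0 0 0 0
  0 0 0 0 0
  0 0 0 0 0
  0 0 0 0 0
After step 4: ants at (0,4),(0,4),(0,3)
  0 0 0 11 8
  0 0 0 0 0
  0 0 0 0 0
  0 0 0 0 0
  0 0 0 0 0
After step 5: ants at (0,3),(0,3),(0,4)
  0 0 0 14 9
  0 0 0 0 0
  0 0 0 0 0
  0 0 0 0 0
  0 0 0 0 0

0 0 0 14 9
0 0 0 0 0
0 0 0 0 0
0 0 0 0 0
0 0 0 0 0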